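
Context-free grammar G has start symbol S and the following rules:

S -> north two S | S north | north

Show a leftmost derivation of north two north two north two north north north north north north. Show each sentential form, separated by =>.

S => S north => S north north => S north north north => S north north north north => north two S north north north north => north two S north north north north north => north two north two S north north north north north => north two north two north two S north north north north north => north two north two north two north north north north north north

S => S north   [S -> S north]
S north => S north north   [S -> S north]
S north north => S north north north   [S -> S north]
S north north north => S north north north north   [S -> S north]
S north north north north => north two S north north north north   [S -> north two S]
north two S north north north north => north two S north north north north north   [S -> S north]
north two S north north north north north => north two north two S north north north north north   [S -> north two S]
north two north two S north north north north north => north two north two north two S north north north north north   [S -> north two S]
north two north two north two S north north north north north => north two north two north two north north north north north north   [S -> north]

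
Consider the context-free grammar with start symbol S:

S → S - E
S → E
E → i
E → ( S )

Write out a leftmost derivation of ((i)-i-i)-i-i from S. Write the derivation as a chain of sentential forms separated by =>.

S => S-E => S-E-E => E-E-E => (S)-E-E => (S-E)-E-E => (S-E-E)-E-E => (E-E-E)-E-E => ((S)-E-E)-E-E => ((E)-E-E)-E-E => ((i)-E-E)-E-E => ((i)-i-E)-E-E => ((i)-i-i)-E-E => ((i)-i-i)-i-E => ((i)-i-i)-i-i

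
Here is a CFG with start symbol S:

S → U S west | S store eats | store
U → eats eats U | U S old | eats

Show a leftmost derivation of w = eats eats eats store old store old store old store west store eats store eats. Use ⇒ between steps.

S ⇒ S store eats   [S → S store eats]
S store eats ⇒ S store eats store eats   [S → S store eats]
S store eats store eats ⇒ U S west store eats store eats   [S → U S west]
U S west store eats store eats ⇒ U S old S west store eats store eats   [U → U S old]
U S old S west store eats store eats ⇒ U S old S old S west store eats store eats   [U → U S old]
U S old S old S west store eats store eats ⇒ eats eats U S old S old S west store eats store eats   [U → eats eats U]
eats eats U S old S old S west store eats store eats ⇒ eats eats U S old S old S old S west store eats store eats   [U → U S old]
eats eats U S old S old S old S west store eats store eats ⇒ eats eats eats S old S old S old S west store eats store eats   [U → eats]
eats eats eats S old S old S old S west store eats store eats ⇒ eats eats eats store old S old S old S west store eats store eats   [S → store]
eats eats eats store old S old S old S west store eats store eats ⇒ eats eats eats store old store old S old S west store eats store eats   [S → store]
eats eats eats store old store old S old S west store eats store eats ⇒ eats eats eats store old store old store old S west store eats store eats   [S → store]
eats eats eats store old store old store old S west store eats store eats ⇒ eats eats eats store old store old store old store west store eats store eats   [S → store]

S ⇒ S store eats ⇒ S store eats store eats ⇒ U S west store eats store eats ⇒ U S old S west store eats store eats ⇒ U S old S old S west store eats store eats ⇒ eats eats U S old S old S west store eats store eats ⇒ eats eats U S old S old S old S west store eats store eats ⇒ eats eats eats S old S old S old S west store eats store eats ⇒ eats eats eats store old S old S old S west store eats store eats ⇒ eats eats eats store old store old S old S west store eats store eats ⇒ eats eats eats store old store old store old S west store eats store eats ⇒ eats eats eats store old store old store old store west store eats store eats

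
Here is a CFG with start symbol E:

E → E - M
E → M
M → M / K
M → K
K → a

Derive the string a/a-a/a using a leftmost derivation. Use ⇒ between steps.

E⇒E-M⇒M-M⇒M/K-M⇒K/K-M⇒a/K-M⇒a/a-M⇒a/a-M/K⇒a/a-K/K⇒a/a-a/K⇒a/a-a/a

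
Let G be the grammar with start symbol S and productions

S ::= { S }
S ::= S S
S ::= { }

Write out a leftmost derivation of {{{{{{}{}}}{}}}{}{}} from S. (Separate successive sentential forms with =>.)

S => {S} => {SS} => {SSS} => {{S}SS} => {{{S}}SS} => {{{SS}}SS} => {{{{S}S}}SS} => {{{{{S}}S}}SS} => {{{{{SS}}S}}SS} => {{{{{{}S}}S}}SS} => {{{{{{}{}}}S}}SS} => {{{{{{}{}}}{}}}SS} => {{{{{{}{}}}{}}}{}S} => {{{{{{}{}}}{}}}{}{}}

S => {S}   [S ::= { S }]
{S} => {SS}   [S ::= S S]
{SS} => {SSS}   [S ::= S S]
{SSS} => {{S}SS}   [S ::= { S }]
{{S}SS} => {{{S}}SS}   [S ::= { S }]
{{{S}}SS} => {{{SS}}SS}   [S ::= S S]
{{{SS}}SS} => {{{{S}S}}SS}   [S ::= { S }]
{{{{S}S}}SS} => {{{{{S}}S}}SS}   [S ::= { S }]
{{{{{S}}S}}SS} => {{{{{SS}}S}}SS}   [S ::= S S]
{{{{{SS}}S}}SS} => {{{{{{}S}}S}}SS}   [S ::= { }]
{{{{{{}S}}S}}SS} => {{{{{{}{}}}S}}SS}   [S ::= { }]
{{{{{{}{}}}S}}SS} => {{{{{{}{}}}{}}}SS}   [S ::= { }]
{{{{{{}{}}}{}}}SS} => {{{{{{}{}}}{}}}{}S}   [S ::= { }]
{{{{{{}{}}}{}}}{}S} => {{{{{{}{}}}{}}}{}{}}   [S ::= { }]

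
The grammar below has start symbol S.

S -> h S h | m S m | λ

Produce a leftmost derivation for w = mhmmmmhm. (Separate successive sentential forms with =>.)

S => mSm => mhShm => mhmSmhm => mhmmSmmhm => mhmmmmhm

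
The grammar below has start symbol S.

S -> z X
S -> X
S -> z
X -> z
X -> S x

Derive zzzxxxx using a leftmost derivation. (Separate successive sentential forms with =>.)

S=>zX=>zSx=>zXx=>zSxx=>zzXxx=>zzSxxx=>zzXxxx=>zzSxxxx=>zzzxxxx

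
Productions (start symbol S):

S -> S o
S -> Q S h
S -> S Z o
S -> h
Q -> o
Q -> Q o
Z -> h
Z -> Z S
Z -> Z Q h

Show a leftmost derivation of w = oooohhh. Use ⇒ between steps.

S⇒QSh⇒QoSh⇒QooSh⇒oooSh⇒oooQShh⇒ooooShh⇒oooohhh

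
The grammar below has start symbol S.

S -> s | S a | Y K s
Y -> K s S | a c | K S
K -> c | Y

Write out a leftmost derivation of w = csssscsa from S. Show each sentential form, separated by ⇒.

S ⇒ Sa ⇒ YKsa ⇒ KsSKsa ⇒ YsSKsa ⇒ KSsSKsa ⇒ YSsSKsa ⇒ KSSsSKsa ⇒ cSSsSKsa ⇒ csSsSKsa ⇒ csssSKsa ⇒ cssssKsa ⇒ csssscsa

S ⇒ Sa   [S -> S a]
Sa ⇒ YKsa   [S -> Y K s]
YKsa ⇒ KsSKsa   [Y -> K s S]
KsSKsa ⇒ YsSKsa   [K -> Y]
YsSKsa ⇒ KSsSKsa   [Y -> K S]
KSsSKsa ⇒ YSsSKsa   [K -> Y]
YSsSKsa ⇒ KSSsSKsa   [Y -> K S]
KSSsSKsa ⇒ cSSsSKsa   [K -> c]
cSSsSKsa ⇒ csSsSKsa   [S -> s]
csSsSKsa ⇒ csssSKsa   [S -> s]
csssSKsa ⇒ cssssKsa   [S -> s]
cssssKsa ⇒ csssscsa   [K -> c]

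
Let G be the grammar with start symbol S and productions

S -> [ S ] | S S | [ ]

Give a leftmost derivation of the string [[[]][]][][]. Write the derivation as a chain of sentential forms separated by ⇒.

S⇒SS⇒SSS⇒[S]SS⇒[SS]SS⇒[[S]S]SS⇒[[[]]S]SS⇒[[[]][]]SS⇒[[[]][]][]S⇒[[[]][]][][]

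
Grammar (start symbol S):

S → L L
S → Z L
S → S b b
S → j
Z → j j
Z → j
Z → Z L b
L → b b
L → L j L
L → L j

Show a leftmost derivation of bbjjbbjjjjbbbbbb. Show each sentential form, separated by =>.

S => Sbb   [S → S b b]
Sbb => LLbb   [S → L L]
LLbb => LjLLbb   [L → L j L]
LjLLbb => LjjLLbb   [L → L j]
LjjLLbb => LjjjLLbb   [L → L j]
LjjjLLbb => LjjjjLLbb   [L → L j]
LjjjjLLbb => LjLjjjjLLbb   [L → L j L]
LjLjjjjLLbb => LjjLjjjjLLbb   [L → L j]
LjjLjjjjLLbb => bbjjLjjjjLLbb   [L → b b]
bbjjLjjjjLLbb => bbjjbbjjjjLLbb   [L → b b]
bbjjbbjjjjLLbb => bbjjbbjjjjbbLbb   [L → b b]
bbjjbbjjjjbbLbb => bbjjbbjjjjbbbbbb   [L → b b]

S => Sbb => LLbb => LjLLbb => LjjLLbb => LjjjLLbb => LjjjjLLbb => LjLjjjjLLbb => LjjLjjjjLLbb => bbjjLjjjjLLbb => bbjjbbjjjjLLbb => bbjjbbjjjjbbLbb => bbjjbbjjjjbbbbbb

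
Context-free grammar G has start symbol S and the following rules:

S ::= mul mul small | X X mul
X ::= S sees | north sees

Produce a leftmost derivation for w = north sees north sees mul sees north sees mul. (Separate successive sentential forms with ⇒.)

S ⇒ X X mul   [S ::= X X mul]
X X mul ⇒ S sees X mul   [X ::= S sees]
S sees X mul ⇒ X X mul sees X mul   [S ::= X X mul]
X X mul sees X mul ⇒ north sees X mul sees X mul   [X ::= north sees]
north sees X mul sees X mul ⇒ north sees north sees mul sees X mul   [X ::= north sees]
north sees north sees mul sees X mul ⇒ north sees north sees mul sees north sees mul   [X ::= north sees]

S ⇒ X X mul ⇒ S sees X mul ⇒ X X mul sees X mul ⇒ north sees X mul sees X mul ⇒ north sees north sees mul sees X mul ⇒ north sees north sees mul sees north sees mul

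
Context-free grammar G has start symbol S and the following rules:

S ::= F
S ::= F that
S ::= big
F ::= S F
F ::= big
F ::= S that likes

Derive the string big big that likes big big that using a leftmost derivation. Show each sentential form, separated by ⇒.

S ⇒ F that ⇒ S F that ⇒ F F that ⇒ S F F that ⇒ F F F that ⇒ S F F F that ⇒ big F F F that ⇒ big S that likes F F that ⇒ big F that likes F F that ⇒ big big that likes F F that ⇒ big big that likes big F that ⇒ big big that likes big big that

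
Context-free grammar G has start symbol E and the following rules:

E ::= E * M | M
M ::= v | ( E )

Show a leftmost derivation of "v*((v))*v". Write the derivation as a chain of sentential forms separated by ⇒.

E ⇒ E*M ⇒ E*M*M ⇒ M*M*M ⇒ v*M*M ⇒ v*(E)*M ⇒ v*(M)*M ⇒ v*((E))*M ⇒ v*((M))*M ⇒ v*((v))*M ⇒ v*((v))*v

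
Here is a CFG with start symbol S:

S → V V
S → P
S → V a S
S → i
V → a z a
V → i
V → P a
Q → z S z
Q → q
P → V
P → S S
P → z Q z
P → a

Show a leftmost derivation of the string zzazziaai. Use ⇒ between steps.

S⇒VaS⇒PaaS⇒SSaaS⇒PSaaS⇒zQzSaaS⇒zzSzzSaaS⇒zzPzzSaaS⇒zzazzSaaS⇒zzazziaaS⇒zzazziaai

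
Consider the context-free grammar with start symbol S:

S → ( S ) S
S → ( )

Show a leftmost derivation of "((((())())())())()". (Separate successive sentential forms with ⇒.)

S ⇒ (S)S   [S → ( S ) S]
(S)S ⇒ ((S)S)S   [S → ( S ) S]
((S)S)S ⇒ (((S)S)S)S   [S → ( S ) S]
(((S)S)S)S ⇒ ((((S)S)S)S)S   [S → ( S ) S]
((((S)S)S)S)S ⇒ ((((())S)S)S)S   [S → ( )]
((((())S)S)S)S ⇒ ((((())())S)S)S   [S → ( )]
((((())())S)S)S ⇒ ((((())())())S)S   [S → ( )]
((((())())())S)S ⇒ ((((())())())())S   [S → ( )]
((((())())())())S ⇒ ((((())())())())()   [S → ( )]

S ⇒ (S)S ⇒ ((S)S)S ⇒ (((S)S)S)S ⇒ ((((S)S)S)S)S ⇒ ((((())S)S)S)S ⇒ ((((())())S)S)S ⇒ ((((())())())S)S ⇒ ((((())())())())S ⇒ ((((())())())())()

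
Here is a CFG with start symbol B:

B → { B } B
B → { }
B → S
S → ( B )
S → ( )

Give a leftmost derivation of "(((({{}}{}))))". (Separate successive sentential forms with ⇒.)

B ⇒ S ⇒ (B) ⇒ (S) ⇒ ((B)) ⇒ ((S)) ⇒ (((B))) ⇒ (((S))) ⇒ ((((B)))) ⇒ (((({B}B)))) ⇒ (((({{}}B)))) ⇒ (((({{}}{}))))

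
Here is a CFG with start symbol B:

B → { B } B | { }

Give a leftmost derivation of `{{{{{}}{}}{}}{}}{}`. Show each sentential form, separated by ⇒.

B ⇒ {B}B ⇒ {{B}B}B ⇒ {{{B}B}B}B ⇒ {{{{B}B}B}B}B ⇒ {{{{{}}B}B}B}B ⇒ {{{{{}}{}}B}B}B ⇒ {{{{{}}{}}{}}B}B ⇒ {{{{{}}{}}{}}{}}B ⇒ {{{{{}}{}}{}}{}}{}

B ⇒ {B}B   [B → { B } B]
{B}B ⇒ {{B}B}B   [B → { B } B]
{{B}B}B ⇒ {{{B}B}B}B   [B → { B } B]
{{{B}B}B}B ⇒ {{{{B}B}B}B}B   [B → { B } B]
{{{{B}B}B}B}B ⇒ {{{{{}}B}B}B}B   [B → { }]
{{{{{}}B}B}B}B ⇒ {{{{{}}{}}B}B}B   [B → { }]
{{{{{}}{}}B}B}B ⇒ {{{{{}}{}}{}}B}B   [B → { }]
{{{{{}}{}}{}}B}B ⇒ {{{{{}}{}}{}}{}}B   [B → { }]
{{{{{}}{}}{}}{}}B ⇒ {{{{{}}{}}{}}{}}{}   [B → { }]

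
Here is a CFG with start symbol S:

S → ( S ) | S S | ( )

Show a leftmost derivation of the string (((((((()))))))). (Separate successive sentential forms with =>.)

S => (S)   [S → ( S )]
(S) => ((S))   [S → ( S )]
((S)) => (((S)))   [S → ( S )]
(((S))) => ((((S))))   [S → ( S )]
((((S)))) => (((((S)))))   [S → ( S )]
(((((S))))) => ((((((S))))))   [S → ( S )]
((((((S)))))) => (((((((S)))))))   [S → ( S )]
(((((((S))))))) => (((((((())))))))   [S → ( )]

S => (S) => ((S)) => (((S))) => ((((S)))) => (((((S))))) => ((((((S)))))) => (((((((S))))))) => (((((((())))))))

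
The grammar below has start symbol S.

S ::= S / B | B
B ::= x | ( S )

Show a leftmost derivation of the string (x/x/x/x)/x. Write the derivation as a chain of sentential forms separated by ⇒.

S ⇒ S/B   [S ::= S / B]
S/B ⇒ B/B   [S ::= B]
B/B ⇒ (S)/B   [B ::= ( S )]
(S)/B ⇒ (S/B)/B   [S ::= S / B]
(S/B)/B ⇒ (S/B/B)/B   [S ::= S / B]
(S/B/B)/B ⇒ (S/B/B/B)/B   [S ::= S / B]
(S/B/B/B)/B ⇒ (B/B/B/B)/B   [S ::= B]
(B/B/B/B)/B ⇒ (x/B/B/B)/B   [B ::= x]
(x/B/B/B)/B ⇒ (x/x/B/B)/B   [B ::= x]
(x/x/B/B)/B ⇒ (x/x/x/B)/B   [B ::= x]
(x/x/x/B)/B ⇒ (x/x/x/x)/B   [B ::= x]
(x/x/x/x)/B ⇒ (x/x/x/x)/x   [B ::= x]

S⇒S/B⇒B/B⇒(S)/B⇒(S/B)/B⇒(S/B/B)/B⇒(S/B/B/B)/B⇒(B/B/B/B)/B⇒(x/B/B/B)/B⇒(x/x/B/B)/B⇒(x/x/x/B)/B⇒(x/x/x/x)/B⇒(x/x/x/x)/x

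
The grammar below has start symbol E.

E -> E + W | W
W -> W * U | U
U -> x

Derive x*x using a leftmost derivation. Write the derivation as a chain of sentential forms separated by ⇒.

E ⇒ W ⇒ W*U ⇒ U*U ⇒ x*U ⇒ x*x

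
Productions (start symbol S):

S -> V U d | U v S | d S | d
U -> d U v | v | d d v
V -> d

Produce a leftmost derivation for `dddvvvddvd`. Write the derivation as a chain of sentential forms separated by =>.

S => UvS => dUvvS => dddvvvS => dddvvvdS => dddvvvdVUd => dddvvvddUd => dddvvvddvd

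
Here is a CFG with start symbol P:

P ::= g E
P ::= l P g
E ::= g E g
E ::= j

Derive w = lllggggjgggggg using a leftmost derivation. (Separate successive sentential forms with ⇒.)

P ⇒ lPg ⇒ llPgg ⇒ lllPggg ⇒ lllgEggg ⇒ lllggEgggg ⇒ lllgggEggggg ⇒ lllggggEgggggg ⇒ lllggggjgggggg

P ⇒ lPg   [P ::= l P g]
lPg ⇒ llPgg   [P ::= l P g]
llPgg ⇒ lllPggg   [P ::= l P g]
lllPggg ⇒ lllgEggg   [P ::= g E]
lllgEggg ⇒ lllggEgggg   [E ::= g E g]
lllggEgggg ⇒ lllgggEggggg   [E ::= g E g]
lllgggEggggg ⇒ lllggggEgggggg   [E ::= g E g]
lllggggEgggggg ⇒ lllggggjgggggg   [E ::= j]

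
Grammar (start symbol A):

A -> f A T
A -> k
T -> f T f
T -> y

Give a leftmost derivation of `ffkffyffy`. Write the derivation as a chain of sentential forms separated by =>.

A => fAT   [A -> f A T]
fAT => ffATT   [A -> f A T]
ffATT => ffkTT   [A -> k]
ffkTT => ffkfTfT   [T -> f T f]
ffkfTfT => ffkffTffT   [T -> f T f]
ffkffTffT => ffkffyffT   [T -> y]
ffkffyffT => ffkffyffy   [T -> y]

A=>fAT=>ffATT=>ffkTT=>ffkfTfT=>ffkffTffT=>ffkffyffT=>ffkffyffy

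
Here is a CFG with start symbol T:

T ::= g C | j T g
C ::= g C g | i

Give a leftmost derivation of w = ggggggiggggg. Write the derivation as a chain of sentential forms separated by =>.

T => gC   [T ::= g C]
gC => ggCg   [C ::= g C g]
ggCg => gggCgg   [C ::= g C g]
gggCgg => ggggCggg   [C ::= g C g]
ggggCggg => gggggCgggg   [C ::= g C g]
gggggCgggg => ggggggCggggg   [C ::= g C g]
ggggggCggggg => ggggggiggggg   [C ::= i]

T => gC => ggCg => gggCgg => ggggCggg => gggggCgggg => ggggggCggggg => ggggggiggggg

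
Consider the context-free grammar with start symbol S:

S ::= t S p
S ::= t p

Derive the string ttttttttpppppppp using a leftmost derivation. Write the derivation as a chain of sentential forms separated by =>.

S=>tSp=>ttSpp=>tttSppp=>ttttSpppp=>tttttSppppp=>ttttttSpppppp=>tttttttSppppppp=>ttttttttpppppppp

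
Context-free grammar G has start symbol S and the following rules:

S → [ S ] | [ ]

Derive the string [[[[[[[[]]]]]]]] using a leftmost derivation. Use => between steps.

S => [S] => [[S]] => [[[S]]] => [[[[S]]]] => [[[[[S]]]]] => [[[[[[S]]]]]] => [[[[[[[S]]]]]]] => [[[[[[[[]]]]]]]]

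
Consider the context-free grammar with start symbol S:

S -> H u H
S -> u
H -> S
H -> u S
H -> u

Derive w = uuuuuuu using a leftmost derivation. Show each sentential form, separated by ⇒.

S⇒HuH⇒SuH⇒HuHuH⇒uSuHuH⇒uuuHuH⇒uuuuuH⇒uuuuuuS⇒uuuuuuu

S ⇒ HuH   [S -> H u H]
HuH ⇒ SuH   [H -> S]
SuH ⇒ HuHuH   [S -> H u H]
HuHuH ⇒ uSuHuH   [H -> u S]
uSuHuH ⇒ uuuHuH   [S -> u]
uuuHuH ⇒ uuuuuH   [H -> u]
uuuuuH ⇒ uuuuuuS   [H -> u S]
uuuuuuS ⇒ uuuuuuu   [S -> u]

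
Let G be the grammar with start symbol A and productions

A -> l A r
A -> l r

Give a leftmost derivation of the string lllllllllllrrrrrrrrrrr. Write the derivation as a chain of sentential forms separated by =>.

A=>lAr=>llArr=>lllArrr=>llllArrrr=>lllllArrrrr=>llllllArrrrrr=>lllllllArrrrrrr=>llllllllArrrrrrrr=>lllllllllArrrrrrrrr=>llllllllllArrrrrrrrrr=>lllllllllllrrrrrrrrrrr

A => lAr   [A -> l A r]
lAr => llArr   [A -> l A r]
llArr => lllArrr   [A -> l A r]
lllArrr => llllArrrr   [A -> l A r]
llllArrrr => lllllArrrrr   [A -> l A r]
lllllArrrrr => llllllArrrrrr   [A -> l A r]
llllllArrrrrr => lllllllArrrrrrr   [A -> l A r]
lllllllArrrrrrr => llllllllArrrrrrrr   [A -> l A r]
llllllllArrrrrrrr => lllllllllArrrrrrrrr   [A -> l A r]
lllllllllArrrrrrrrr => llllllllllArrrrrrrrrr   [A -> l A r]
llllllllllArrrrrrrrrr => lllllllllllrrrrrrrrrrr   [A -> l r]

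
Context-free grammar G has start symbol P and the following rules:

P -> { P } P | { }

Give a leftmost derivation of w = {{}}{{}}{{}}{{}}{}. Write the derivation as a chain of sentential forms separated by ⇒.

P ⇒ {P}P ⇒ {{}}P ⇒ {{}}{P}P ⇒ {{}}{{}}P ⇒ {{}}{{}}{P}P ⇒ {{}}{{}}{{}}P ⇒ {{}}{{}}{{}}{P}P ⇒ {{}}{{}}{{}}{{}}P ⇒ {{}}{{}}{{}}{{}}{}

P ⇒ {P}P   [P -> { P } P]
{P}P ⇒ {{}}P   [P -> { }]
{{}}P ⇒ {{}}{P}P   [P -> { P } P]
{{}}{P}P ⇒ {{}}{{}}P   [P -> { }]
{{}}{{}}P ⇒ {{}}{{}}{P}P   [P -> { P } P]
{{}}{{}}{P}P ⇒ {{}}{{}}{{}}P   [P -> { }]
{{}}{{}}{{}}P ⇒ {{}}{{}}{{}}{P}P   [P -> { P } P]
{{}}{{}}{{}}{P}P ⇒ {{}}{{}}{{}}{{}}P   [P -> { }]
{{}}{{}}{{}}{{}}P ⇒ {{}}{{}}{{}}{{}}{}   [P -> { }]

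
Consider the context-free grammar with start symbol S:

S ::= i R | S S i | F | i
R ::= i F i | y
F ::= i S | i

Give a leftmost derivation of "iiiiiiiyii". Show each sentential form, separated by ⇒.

S ⇒ F   [S ::= F]
F ⇒ iS   [F ::= i S]
iS ⇒ iSSi   [S ::= S S i]
iSSi ⇒ iFSi   [S ::= F]
iFSi ⇒ iiSi   [F ::= i]
iiSi ⇒ iiSSii   [S ::= S S i]
iiSSii ⇒ iiiRSii   [S ::= i R]
iiiRSii ⇒ iiiiFiSii   [R ::= i F i]
iiiiFiSii ⇒ iiiiiiSii   [F ::= i]
iiiiiiSii ⇒ iiiiiiiRii   [S ::= i R]
iiiiiiiRii ⇒ iiiiiiiyii   [R ::= y]

S ⇒ F ⇒ iS ⇒ iSSi ⇒ iFSi ⇒ iiSi ⇒ iiSSii ⇒ iiiRSii ⇒ iiiiFiSii ⇒ iiiiiiSii ⇒ iiiiiiiRii ⇒ iiiiiiiyii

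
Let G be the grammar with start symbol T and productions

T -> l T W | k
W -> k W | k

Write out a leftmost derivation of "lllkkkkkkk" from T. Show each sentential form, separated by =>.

T => lTW => llTWW => lllTWWW => lllkWWW => lllkkWWW => lllkkkWWW => lllkkkkWW => lllkkkkkWW => lllkkkkkkW => lllkkkkkkk

T => lTW   [T -> l T W]
lTW => llTWW   [T -> l T W]
llTWW => lllTWWW   [T -> l T W]
lllTWWW => lllkWWW   [T -> k]
lllkWWW => lllkkWWW   [W -> k W]
lllkkWWW => lllkkkWWW   [W -> k W]
lllkkkWWW => lllkkkkWW   [W -> k]
lllkkkkWW => lllkkkkkWW   [W -> k W]
lllkkkkkWW => lllkkkkkkW   [W -> k]
lllkkkkkkW => lllkkkkkkk   [W -> k]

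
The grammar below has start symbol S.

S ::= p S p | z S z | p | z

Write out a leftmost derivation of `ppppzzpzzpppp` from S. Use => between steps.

S => pSp => ppSpp => pppSppp => ppppSpppp => ppppzSzpppp => ppppzzSzzpppp => ppppzzpzzpppp

S => pSp   [S ::= p S p]
pSp => ppSpp   [S ::= p S p]
ppSpp => pppSppp   [S ::= p S p]
pppSppp => ppppSpppp   [S ::= p S p]
ppppSpppp => ppppzSzpppp   [S ::= z S z]
ppppzSzpppp => ppppzzSzzpppp   [S ::= z S z]
ppppzzSzzpppp => ppppzzpzzpppp   [S ::= p]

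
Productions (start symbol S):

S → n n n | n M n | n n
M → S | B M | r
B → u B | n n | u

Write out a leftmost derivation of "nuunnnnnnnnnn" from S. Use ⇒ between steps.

S ⇒ nMn ⇒ nBMn ⇒ nuMn ⇒ nuBMn ⇒ nuuBMn ⇒ nuunnMn ⇒ nuunnSn ⇒ nuunnnMnn ⇒ nuunnnBMnn ⇒ nuunnnnnMnn ⇒ nuunnnnnSnn ⇒ nuunnnnnnnnnn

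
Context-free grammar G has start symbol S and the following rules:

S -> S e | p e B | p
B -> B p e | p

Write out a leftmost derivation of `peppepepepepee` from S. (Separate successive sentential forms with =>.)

S => Se => peBe => peBpee => peBpepee => peBpepepee => peBpepepepee => peBpepepepepee => peppepepepepee

S => Se   [S -> S e]
Se => peBe   [S -> p e B]
peBe => peBpee   [B -> B p e]
peBpee => peBpepee   [B -> B p e]
peBpepee => peBpepepee   [B -> B p e]
peBpepepee => peBpepepepee   [B -> B p e]
peBpepepepee => peBpepepepepee   [B -> B p e]
peBpepepepepee => peppepepepepee   [B -> p]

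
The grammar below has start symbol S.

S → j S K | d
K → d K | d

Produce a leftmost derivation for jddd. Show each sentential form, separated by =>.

S => jSK => jdK => jddK => jddd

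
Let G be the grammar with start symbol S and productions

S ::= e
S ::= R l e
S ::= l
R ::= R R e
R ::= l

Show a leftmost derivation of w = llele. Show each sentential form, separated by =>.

S=>Rle=>RRele=>lRele=>llele

S => Rle   [S ::= R l e]
Rle => RRele   [R ::= R R e]
RRele => lRele   [R ::= l]
lRele => llele   [R ::= l]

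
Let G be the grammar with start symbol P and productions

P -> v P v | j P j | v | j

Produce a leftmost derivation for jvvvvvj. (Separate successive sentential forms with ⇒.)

P ⇒ jPj ⇒ jvPvj ⇒ jvvPvvj ⇒ jvvvvvj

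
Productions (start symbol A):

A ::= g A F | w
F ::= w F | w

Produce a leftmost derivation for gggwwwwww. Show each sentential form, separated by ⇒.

A ⇒ gAF ⇒ ggAFF ⇒ gggAFFF ⇒ gggwFFF ⇒ gggwwFF ⇒ gggwwwFF ⇒ gggwwwwF ⇒ gggwwwwwF ⇒ gggwwwwww

A ⇒ gAF   [A ::= g A F]
gAF ⇒ ggAFF   [A ::= g A F]
ggAFF ⇒ gggAFFF   [A ::= g A F]
gggAFFF ⇒ gggwFFF   [A ::= w]
gggwFFF ⇒ gggwwFF   [F ::= w]
gggwwFF ⇒ gggwwwFF   [F ::= w F]
gggwwwFF ⇒ gggwwwwF   [F ::= w]
gggwwwwF ⇒ gggwwwwwF   [F ::= w F]
gggwwwwwF ⇒ gggwwwwww   [F ::= w]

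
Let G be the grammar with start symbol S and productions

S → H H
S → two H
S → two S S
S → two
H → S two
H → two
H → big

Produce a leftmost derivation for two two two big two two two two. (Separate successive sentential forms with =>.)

S => two S S => two two S S S => two two two H S S => two two two S two S S => two two two H H two S S => two two two big H two S S => two two two big two two S S => two two two big two two two S => two two two big two two two two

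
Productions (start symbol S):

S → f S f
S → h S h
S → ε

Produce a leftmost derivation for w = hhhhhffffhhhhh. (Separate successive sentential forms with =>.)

S => hSh   [S → h S h]
hSh => hhShh   [S → h S h]
hhShh => hhhShhh   [S → h S h]
hhhShhh => hhhhShhhh   [S → h S h]
hhhhShhhh => hhhhhShhhhh   [S → h S h]
hhhhhShhhhh => hhhhhfSfhhhhh   [S → f S f]
hhhhhfSfhhhhh => hhhhhffSffhhhhh   [S → f S f]
hhhhhffSffhhhhh => hhhhhffffhhhhh   [S → ε]

S => hSh => hhShh => hhhShhh => hhhhShhhh => hhhhhShhhhh => hhhhhfSfhhhhh => hhhhhffSffhhhhh => hhhhhffffhhhhh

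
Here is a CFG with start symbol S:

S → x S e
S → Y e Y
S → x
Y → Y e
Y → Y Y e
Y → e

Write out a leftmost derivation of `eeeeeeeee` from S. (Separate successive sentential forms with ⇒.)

S ⇒ YeY ⇒ YeeY ⇒ eeeY ⇒ eeeYYe ⇒ eeeYeYe ⇒ eeeYeeYe ⇒ eeeYeeeYe ⇒ eeeeeeeYe ⇒ eeeeeeeee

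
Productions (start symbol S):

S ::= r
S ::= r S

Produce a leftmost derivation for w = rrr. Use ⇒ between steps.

S ⇒ rS   [S ::= r S]
rS ⇒ rrS   [S ::= r S]
rrS ⇒ rrr   [S ::= r]

S ⇒ rS ⇒ rrS ⇒ rrr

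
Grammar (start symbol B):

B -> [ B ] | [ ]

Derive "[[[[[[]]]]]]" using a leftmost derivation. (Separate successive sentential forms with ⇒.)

B⇒[B]⇒[[B]]⇒[[[B]]]⇒[[[[B]]]]⇒[[[[[B]]]]]⇒[[[[[[]]]]]]

B ⇒ [B]   [B -> [ B ]]
[B] ⇒ [[B]]   [B -> [ B ]]
[[B]] ⇒ [[[B]]]   [B -> [ B ]]
[[[B]]] ⇒ [[[[B]]]]   [B -> [ B ]]
[[[[B]]]] ⇒ [[[[[B]]]]]   [B -> [ B ]]
[[[[[B]]]]] ⇒ [[[[[[]]]]]]   [B -> [ ]]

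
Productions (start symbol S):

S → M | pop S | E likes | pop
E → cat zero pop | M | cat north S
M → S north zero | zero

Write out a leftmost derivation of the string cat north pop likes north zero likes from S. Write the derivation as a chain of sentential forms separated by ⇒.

S ⇒ E likes ⇒ M likes ⇒ S north zero likes ⇒ E likes north zero likes ⇒ cat north S likes north zero likes ⇒ cat north pop likes north zero likes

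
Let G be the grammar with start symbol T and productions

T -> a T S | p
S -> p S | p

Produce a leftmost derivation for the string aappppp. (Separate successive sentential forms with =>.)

T => aTS   [T -> a T S]
aTS => aaTSS   [T -> a T S]
aaTSS => aapSS   [T -> p]
aapSS => aappSS   [S -> p S]
aappSS => aapppSS   [S -> p S]
aapppSS => aappppS   [S -> p]
aappppS => aappppp   [S -> p]

T => aTS => aaTSS => aapSS => aappSS => aapppSS => aappppS => aappppp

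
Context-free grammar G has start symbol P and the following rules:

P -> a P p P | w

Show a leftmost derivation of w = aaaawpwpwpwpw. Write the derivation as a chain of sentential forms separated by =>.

P => aPpP => aaPpPpP => aaaPpPpPpP => aaaaPpPpPpPpP => aaaawpPpPpPpP => aaaawpwpPpPpP => aaaawpwpwpPpP => aaaawpwpwpwpP => aaaawpwpwpwpw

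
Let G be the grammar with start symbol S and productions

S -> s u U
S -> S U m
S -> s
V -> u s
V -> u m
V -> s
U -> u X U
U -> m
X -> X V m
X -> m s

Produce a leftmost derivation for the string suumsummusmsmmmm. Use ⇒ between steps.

S ⇒ SUm ⇒ suUUm ⇒ suuXUUm ⇒ suuXVmUUm ⇒ suuXVmVmUUm ⇒ suuXVmVmVmUUm ⇒ suumsVmVmVmUUm ⇒ suumsummVmVmUUm ⇒ suumsummusmVmUUm ⇒ suumsummusmsmUUm ⇒ suumsummusmsmmUm ⇒ suumsummusmsmmmm

S ⇒ SUm   [S -> S U m]
SUm ⇒ suUUm   [S -> s u U]
suUUm ⇒ suuXUUm   [U -> u X U]
suuXUUm ⇒ suuXVmUUm   [X -> X V m]
suuXVmUUm ⇒ suuXVmVmUUm   [X -> X V m]
suuXVmVmUUm ⇒ suuXVmVmVmUUm   [X -> X V m]
suuXVmVmVmUUm ⇒ suumsVmVmVmUUm   [X -> m s]
suumsVmVmVmUUm ⇒ suumsummVmVmUUm   [V -> u m]
suumsummVmVmUUm ⇒ suumsummusmVmUUm   [V -> u s]
suumsummusmVmUUm ⇒ suumsummusmsmUUm   [V -> s]
suumsummusmsmUUm ⇒ suumsummusmsmmUm   [U -> m]
suumsummusmsmmUm ⇒ suumsummusmsmmmm   [U -> m]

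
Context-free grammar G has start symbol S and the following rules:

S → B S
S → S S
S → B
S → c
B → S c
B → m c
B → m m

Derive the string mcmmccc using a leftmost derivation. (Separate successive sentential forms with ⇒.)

S ⇒ BS   [S → B S]
BS ⇒ ScS   [B → S c]
ScS ⇒ BScS   [S → B S]
BScS ⇒ mcScS   [B → m c]
mcScS ⇒ mcSScS   [S → S S]
mcSScS ⇒ mcBScS   [S → B]
mcBScS ⇒ mcmmScS   [B → m m]
mcmmScS ⇒ mcmmccS   [S → c]
mcmmccS ⇒ mcmmccc   [S → c]

S ⇒ BS ⇒ ScS ⇒ BScS ⇒ mcScS ⇒ mcSScS ⇒ mcBScS ⇒ mcmmScS ⇒ mcmmccS ⇒ mcmmccc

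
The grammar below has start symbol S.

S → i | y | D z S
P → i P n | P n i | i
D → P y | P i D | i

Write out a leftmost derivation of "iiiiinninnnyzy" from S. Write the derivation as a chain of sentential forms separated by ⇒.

S ⇒ DzS ⇒ PyzS ⇒ iPnyzS ⇒ iiPnnyzS ⇒ iiiPnnnyzS ⇒ iiiPninnnyzS ⇒ iiiiPnninnnyzS ⇒ iiiiinninnnyzS ⇒ iiiiinninnnyzy

S ⇒ DzS   [S → D z S]
DzS ⇒ PyzS   [D → P y]
PyzS ⇒ iPnyzS   [P → i P n]
iPnyzS ⇒ iiPnnyzS   [P → i P n]
iiPnnyzS ⇒ iiiPnnnyzS   [P → i P n]
iiiPnnnyzS ⇒ iiiPninnnyzS   [P → P n i]
iiiPninnnyzS ⇒ iiiiPnninnnyzS   [P → i P n]
iiiiPnninnnyzS ⇒ iiiiinninnnyzS   [P → i]
iiiiinninnnyzS ⇒ iiiiinninnnyzy   [S → y]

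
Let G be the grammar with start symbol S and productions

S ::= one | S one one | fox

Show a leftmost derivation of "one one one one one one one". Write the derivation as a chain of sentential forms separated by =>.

S => S one one => S one one one one => S one one one one one one => one one one one one one one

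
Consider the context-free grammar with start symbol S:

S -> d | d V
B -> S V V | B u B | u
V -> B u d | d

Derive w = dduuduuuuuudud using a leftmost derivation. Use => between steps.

S => dV   [S -> d V]
dV => dBud   [V -> B u d]
dBud => dSVVud   [B -> S V V]
dSVVud => ddVVud   [S -> d]
ddVVud => ddBudVud   [V -> B u d]
ddBudVud => dduudVud   [B -> u]
dduudVud => dduudBudud   [V -> B u d]
dduudBudud => dduudBuBudud   [B -> B u B]
dduudBuBudud => dduuduuBudud   [B -> u]
dduuduuBudud => dduuduuBuBudud   [B -> B u B]
dduuduuBuBudud => dduuduuuuBudud   [B -> u]
dduuduuuuBudud => dduuduuuuuudud   [B -> u]

S => dV => dBud => dSVVud => ddVVud => ddBudVud => dduudVud => dduudBudud => dduudBuBudud => dduuduuBudud => dduuduuBuBudud => dduuduuuuBudud => dduuduuuuuudud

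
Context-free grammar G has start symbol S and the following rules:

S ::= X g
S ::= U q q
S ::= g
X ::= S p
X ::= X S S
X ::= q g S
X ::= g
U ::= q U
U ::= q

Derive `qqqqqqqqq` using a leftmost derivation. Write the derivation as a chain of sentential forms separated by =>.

S => Uqq => qUqq => qqUqq => qqqUqq => qqqqUqq => qqqqqUqq => qqqqqqUqq => qqqqqqqqq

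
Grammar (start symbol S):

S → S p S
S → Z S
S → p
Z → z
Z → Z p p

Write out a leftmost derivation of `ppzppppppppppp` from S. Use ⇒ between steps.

S⇒SpS⇒SpSpS⇒SpSpSpS⇒ppSpSpS⇒ppZSpSpS⇒ppZppSpSpS⇒ppzppSpSpS⇒ppzppppSpS⇒ppzppppSpSpS⇒ppzppppSpSpSpS⇒ppzppppppSpSpS⇒ppzppppppppSpS⇒ppzppppppppppS⇒ppzppppppppppp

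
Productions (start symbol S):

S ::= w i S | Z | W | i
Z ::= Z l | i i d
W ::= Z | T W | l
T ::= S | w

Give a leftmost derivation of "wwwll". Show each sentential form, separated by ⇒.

S ⇒ W ⇒ TW ⇒ wW ⇒ wTW ⇒ wSW ⇒ wWW ⇒ wTWW ⇒ wwWW ⇒ wwTWW ⇒ wwwWW ⇒ wwwlW ⇒ wwwll

S ⇒ W   [S ::= W]
W ⇒ TW   [W ::= T W]
TW ⇒ wW   [T ::= w]
wW ⇒ wTW   [W ::= T W]
wTW ⇒ wSW   [T ::= S]
wSW ⇒ wWW   [S ::= W]
wWW ⇒ wTWW   [W ::= T W]
wTWW ⇒ wwWW   [T ::= w]
wwWW ⇒ wwTWW   [W ::= T W]
wwTWW ⇒ wwwWW   [T ::= w]
wwwWW ⇒ wwwlW   [W ::= l]
wwwlW ⇒ wwwll   [W ::= l]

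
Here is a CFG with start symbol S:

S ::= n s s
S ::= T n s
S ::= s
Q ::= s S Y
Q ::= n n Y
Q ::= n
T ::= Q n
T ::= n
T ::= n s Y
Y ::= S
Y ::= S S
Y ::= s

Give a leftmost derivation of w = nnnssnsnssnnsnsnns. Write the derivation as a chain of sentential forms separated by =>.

S => Tns   [S ::= T n s]
Tns => Qnns   [T ::= Q n]
Qnns => nnYnns   [Q ::= n n Y]
nnYnns => nnSSnns   [Y ::= S S]
nnSSnns => nnnssSnns   [S ::= n s s]
nnnssSnns => nnnssTnsnns   [S ::= T n s]
nnnssTnsnns => nnnssnsYnsnns   [T ::= n s Y]
nnnssnsYnsnns => nnnssnsSSnsnns   [Y ::= S S]
nnnssnsSSnsnns => nnnssnsnssSnsnns   [S ::= n s s]
nnnssnsnssSnsnns => nnnssnsnssTnsnsnns   [S ::= T n s]
nnnssnsnssTnsnsnns => nnnssnsnssnnsnsnns   [T ::= n]

S=>Tns=>Qnns=>nnYnns=>nnSSnns=>nnnssSnns=>nnnssTnsnns=>nnnssnsYnsnns=>nnnssnsSSnsnns=>nnnssnsnssSnsnns=>nnnssnsnssTnsnsnns=>nnnssnsnssnnsnsnns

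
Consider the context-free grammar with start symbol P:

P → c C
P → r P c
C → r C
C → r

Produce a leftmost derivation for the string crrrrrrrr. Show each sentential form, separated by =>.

P => cC => crC => crrC => crrrC => crrrrC => crrrrrC => crrrrrrC => crrrrrrrC => crrrrrrrr

P => cC   [P → c C]
cC => crC   [C → r C]
crC => crrC   [C → r C]
crrC => crrrC   [C → r C]
crrrC => crrrrC   [C → r C]
crrrrC => crrrrrC   [C → r C]
crrrrrC => crrrrrrC   [C → r C]
crrrrrrC => crrrrrrrC   [C → r C]
crrrrrrrC => crrrrrrrr   [C → r]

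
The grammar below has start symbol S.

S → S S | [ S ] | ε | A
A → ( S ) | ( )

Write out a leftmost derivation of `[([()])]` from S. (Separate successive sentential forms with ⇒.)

S ⇒ SS ⇒ [S]S ⇒ [A]S ⇒ [(S)]S ⇒ [([S])]S ⇒ [([SS])]S ⇒ [([AS])]S ⇒ [([()S])]S ⇒ [([()])]S ⇒ [([()])]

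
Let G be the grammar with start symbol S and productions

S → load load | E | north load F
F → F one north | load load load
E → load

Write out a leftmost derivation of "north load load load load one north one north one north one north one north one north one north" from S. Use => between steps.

S => north load F => north load F one north => north load F one north one north => north load F one north one north one north => north load F one north one north one north one north => north load F one north one north one north one north one north => north load F one north one north one north one north one north one north => north load F one north one north one north one north one north one north one north => north load load load load one north one north one north one north one north one north one north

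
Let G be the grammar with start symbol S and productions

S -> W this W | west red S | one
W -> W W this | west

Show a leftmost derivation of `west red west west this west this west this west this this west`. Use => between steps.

S => west red S => west red W this W => west red W W this this W => west red W W this W this this W => west red W W this W this W this this W => west red W W this W this W this W this this W => west red west W this W this W this W this this W => west red west west this W this W this W this this W => west red west west this west this W this W this this W => west red west west this west this west this W this this W => west red west west this west this west this west this this W => west red west west this west this west this west this this west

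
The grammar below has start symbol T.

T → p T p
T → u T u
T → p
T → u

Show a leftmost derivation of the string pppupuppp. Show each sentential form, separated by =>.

T=>pTp=>ppTpp=>pppTppp=>pppuTuppp=>pppupuppp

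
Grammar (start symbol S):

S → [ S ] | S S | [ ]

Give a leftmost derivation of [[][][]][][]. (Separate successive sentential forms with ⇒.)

S⇒SS⇒SSS⇒[S]SS⇒[SS]SS⇒[SSS]SS⇒[[]SS]SS⇒[[][]S]SS⇒[[][][]]SS⇒[[][][]][]S⇒[[][][]][][]

S ⇒ SS   [S → S S]
SS ⇒ SSS   [S → S S]
SSS ⇒ [S]SS   [S → [ S ]]
[S]SS ⇒ [SS]SS   [S → S S]
[SS]SS ⇒ [SSS]SS   [S → S S]
[SSS]SS ⇒ [[]SS]SS   [S → [ ]]
[[]SS]SS ⇒ [[][]S]SS   [S → [ ]]
[[][]S]SS ⇒ [[][][]]SS   [S → [ ]]
[[][][]]SS ⇒ [[][][]][]S   [S → [ ]]
[[][][]][]S ⇒ [[][][]][][]   [S → [ ]]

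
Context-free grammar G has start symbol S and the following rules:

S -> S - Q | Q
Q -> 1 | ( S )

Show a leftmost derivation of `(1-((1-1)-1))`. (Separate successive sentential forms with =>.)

S => Q   [S -> Q]
Q => (S)   [Q -> ( S )]
(S) => (S-Q)   [S -> S - Q]
(S-Q) => (Q-Q)   [S -> Q]
(Q-Q) => (1-Q)   [Q -> 1]
(1-Q) => (1-(S))   [Q -> ( S )]
(1-(S)) => (1-(S-Q))   [S -> S - Q]
(1-(S-Q)) => (1-(Q-Q))   [S -> Q]
(1-(Q-Q)) => (1-((S)-Q))   [Q -> ( S )]
(1-((S)-Q)) => (1-((S-Q)-Q))   [S -> S - Q]
(1-((S-Q)-Q)) => (1-((Q-Q)-Q))   [S -> Q]
(1-((Q-Q)-Q)) => (1-((1-Q)-Q))   [Q -> 1]
(1-((1-Q)-Q)) => (1-((1-1)-Q))   [Q -> 1]
(1-((1-1)-Q)) => (1-((1-1)-1))   [Q -> 1]

S => Q => (S) => (S-Q) => (Q-Q) => (1-Q) => (1-(S)) => (1-(S-Q)) => (1-(Q-Q)) => (1-((S)-Q)) => (1-((S-Q)-Q)) => (1-((Q-Q)-Q)) => (1-((1-Q)-Q)) => (1-((1-1)-Q)) => (1-((1-1)-1))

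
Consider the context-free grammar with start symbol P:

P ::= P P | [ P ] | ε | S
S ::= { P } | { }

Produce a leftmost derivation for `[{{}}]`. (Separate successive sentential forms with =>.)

P => [P] => [PP] => [PPP] => [PPPP] => [SPPP] => [{P}PPP] => [{S}PPP] => [{{P}}PPP] => [{{}}PPP] => [{{}}PP] => [{{}}P] => [{{}}]

P => [P]   [P ::= [ P ]]
[P] => [PP]   [P ::= P P]
[PP] => [PPP]   [P ::= P P]
[PPP] => [PPPP]   [P ::= P P]
[PPPP] => [SPPP]   [P ::= S]
[SPPP] => [{P}PPP]   [S ::= { P }]
[{P}PPP] => [{S}PPP]   [P ::= S]
[{S}PPP] => [{{P}}PPP]   [S ::= { P }]
[{{P}}PPP] => [{{}}PPP]   [P ::= ε]
[{{}}PPP] => [{{}}PP]   [P ::= ε]
[{{}}PP] => [{{}}P]   [P ::= ε]
[{{}}P] => [{{}}]   [P ::= ε]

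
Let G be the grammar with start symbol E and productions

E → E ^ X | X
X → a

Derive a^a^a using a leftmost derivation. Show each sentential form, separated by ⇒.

E ⇒ E^X   [E → E ^ X]
E^X ⇒ E^X^X   [E → E ^ X]
E^X^X ⇒ X^X^X   [E → X]
X^X^X ⇒ a^X^X   [X → a]
a^X^X ⇒ a^a^X   [X → a]
a^a^X ⇒ a^a^a   [X → a]

E ⇒ E^X ⇒ E^X^X ⇒ X^X^X ⇒ a^X^X ⇒ a^a^X ⇒ a^a^a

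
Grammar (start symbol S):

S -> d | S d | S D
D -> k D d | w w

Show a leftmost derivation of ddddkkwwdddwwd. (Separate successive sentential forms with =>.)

S => Sd => SDd => SdDd => SDdDd => SdDdDd => SddDdDd => SdddDdDd => ddddDdDd => ddddkDddDd => ddddkkDdddDd => ddddkkwwdddDd => ddddkkwwdddwwd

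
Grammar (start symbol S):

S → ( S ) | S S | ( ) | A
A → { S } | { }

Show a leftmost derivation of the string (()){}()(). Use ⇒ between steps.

S ⇒ SS ⇒ (S)S ⇒ (())S ⇒ (())SS ⇒ (())SSS ⇒ (())ASS ⇒ (()){}SS ⇒ (()){}()S ⇒ (()){}()()

S ⇒ SS   [S → S S]
SS ⇒ (S)S   [S → ( S )]
(S)S ⇒ (())S   [S → ( )]
(())S ⇒ (())SS   [S → S S]
(())SS ⇒ (())SSS   [S → S S]
(())SSS ⇒ (())ASS   [S → A]
(())ASS ⇒ (()){}SS   [A → { }]
(()){}SS ⇒ (()){}()S   [S → ( )]
(()){}()S ⇒ (()){}()()   [S → ( )]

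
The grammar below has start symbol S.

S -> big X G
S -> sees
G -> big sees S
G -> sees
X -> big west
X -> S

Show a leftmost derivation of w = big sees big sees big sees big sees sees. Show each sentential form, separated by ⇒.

S ⇒ big X G ⇒ big S G ⇒ big sees G ⇒ big sees big sees S ⇒ big sees big sees big X G ⇒ big sees big sees big S G ⇒ big sees big sees big sees G ⇒ big sees big sees big sees big sees S ⇒ big sees big sees big sees big sees sees

S ⇒ big X G   [S -> big X G]
big X G ⇒ big S G   [X -> S]
big S G ⇒ big sees G   [S -> sees]
big sees G ⇒ big sees big sees S   [G -> big sees S]
big sees big sees S ⇒ big sees big sees big X G   [S -> big X G]
big sees big sees big X G ⇒ big sees big sees big S G   [X -> S]
big sees big sees big S G ⇒ big sees big sees big sees G   [S -> sees]
big sees big sees big sees G ⇒ big sees big sees big sees big sees S   [G -> big sees S]
big sees big sees big sees big sees S ⇒ big sees big sees big sees big sees sees   [S -> sees]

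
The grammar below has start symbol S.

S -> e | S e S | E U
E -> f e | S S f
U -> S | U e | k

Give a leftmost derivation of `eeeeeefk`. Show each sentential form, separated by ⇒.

S⇒EU⇒SSfU⇒SeSSfU⇒SeSeSSfU⇒eeSeSSfU⇒eeeeSSfU⇒eeeeeSfU⇒eeeeeefU⇒eeeeeefk

S ⇒ EU   [S -> E U]
EU ⇒ SSfU   [E -> S S f]
SSfU ⇒ SeSSfU   [S -> S e S]
SeSSfU ⇒ SeSeSSfU   [S -> S e S]
SeSeSSfU ⇒ eeSeSSfU   [S -> e]
eeSeSSfU ⇒ eeeeSSfU   [S -> e]
eeeeSSfU ⇒ eeeeeSfU   [S -> e]
eeeeeSfU ⇒ eeeeeefU   [S -> e]
eeeeeefU ⇒ eeeeeefk   [U -> k]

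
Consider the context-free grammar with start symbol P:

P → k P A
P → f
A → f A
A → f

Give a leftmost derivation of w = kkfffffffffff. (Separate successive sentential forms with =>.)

P=>kPA=>kkPAA=>kkfAA=>kkffAA=>kkfffAA=>kkffffA=>kkfffffA=>kkffffffA=>kkfffffffA=>kkffffffffA=>kkfffffffffA=>kkffffffffffA=>kkfffffffffff

P => kPA   [P → k P A]
kPA => kkPAA   [P → k P A]
kkPAA => kkfAA   [P → f]
kkfAA => kkffAA   [A → f A]
kkffAA => kkfffAA   [A → f A]
kkfffAA => kkffffA   [A → f]
kkffffA => kkfffffA   [A → f A]
kkfffffA => kkffffffA   [A → f A]
kkffffffA => kkfffffffA   [A → f A]
kkfffffffA => kkffffffffA   [A → f A]
kkffffffffA => kkfffffffffA   [A → f A]
kkfffffffffA => kkffffffffffA   [A → f A]
kkffffffffffA => kkfffffffffff   [A → f]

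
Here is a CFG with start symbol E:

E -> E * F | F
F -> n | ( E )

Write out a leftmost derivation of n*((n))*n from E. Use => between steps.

E => E*F   [E -> E * F]
E*F => E*F*F   [E -> E * F]
E*F*F => F*F*F   [E -> F]
F*F*F => n*F*F   [F -> n]
n*F*F => n*(E)*F   [F -> ( E )]
n*(E)*F => n*(F)*F   [E -> F]
n*(F)*F => n*((E))*F   [F -> ( E )]
n*((E))*F => n*((F))*F   [E -> F]
n*((F))*F => n*((n))*F   [F -> n]
n*((n))*F => n*((n))*n   [F -> n]

E=>E*F=>E*F*F=>F*F*F=>n*F*F=>n*(E)*F=>n*(F)*F=>n*((E))*F=>n*((F))*F=>n*((n))*F=>n*((n))*n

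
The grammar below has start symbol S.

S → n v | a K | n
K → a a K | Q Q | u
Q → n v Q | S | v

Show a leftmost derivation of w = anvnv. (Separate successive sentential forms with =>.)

S=>aK=>aQQ=>aSQ=>anvQ=>anvS=>anvnv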